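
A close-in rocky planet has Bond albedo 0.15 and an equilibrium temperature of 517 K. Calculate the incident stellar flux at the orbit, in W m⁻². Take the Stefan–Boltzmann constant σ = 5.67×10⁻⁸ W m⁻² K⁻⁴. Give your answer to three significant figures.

19100 W m⁻²

Invert the energy balance for S: S = 4σT⁴/(1−α).
σT⁴ = 5.67×10⁻⁸·(517)⁴ = 4051 W m⁻².
S = 4·4051/0.85 = 19060 W m⁻².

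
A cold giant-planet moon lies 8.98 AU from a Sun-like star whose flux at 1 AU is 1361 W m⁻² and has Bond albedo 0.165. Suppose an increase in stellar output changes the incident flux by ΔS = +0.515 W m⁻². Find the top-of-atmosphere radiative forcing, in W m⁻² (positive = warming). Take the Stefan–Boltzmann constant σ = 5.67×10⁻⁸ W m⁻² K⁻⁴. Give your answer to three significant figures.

By the inverse-square law, S = 1361/8.98² = 16.88 W m⁻².
ΔF = Δ[S(1−α)]/4 = (1−0.165)·+0.515/4 = 0.1075 W m⁻².

0.108 W m⁻²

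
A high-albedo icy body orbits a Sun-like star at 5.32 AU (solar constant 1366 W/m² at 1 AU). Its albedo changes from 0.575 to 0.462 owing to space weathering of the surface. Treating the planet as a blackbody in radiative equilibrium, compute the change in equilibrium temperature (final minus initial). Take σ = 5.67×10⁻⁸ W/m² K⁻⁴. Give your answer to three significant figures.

5.92 kelvin

By the inverse-square law, S = 1366/5.32² = 48.26 W/m².
Before: T₁ = [48.26·0.425/(4σ)]^(1/4) = 97.52 K.
After:  T₂ = [48.26·0.538/(4σ)]^(1/4) = 103.4 K.
Change: 103.4 − 97.52 = 5.921 K.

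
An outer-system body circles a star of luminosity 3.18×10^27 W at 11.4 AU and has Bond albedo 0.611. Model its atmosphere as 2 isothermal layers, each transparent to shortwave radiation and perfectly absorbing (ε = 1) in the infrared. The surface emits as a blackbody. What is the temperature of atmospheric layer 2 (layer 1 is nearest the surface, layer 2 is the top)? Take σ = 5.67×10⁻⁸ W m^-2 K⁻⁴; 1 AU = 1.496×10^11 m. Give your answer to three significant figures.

Orbital distance: d = 11.4 AU = 1.705×10^12 m.
Flux at the orbit: S = L/(4πd²) = 3.18×10^27/(4π·(1.71×10^12)²) = 87.01 W m^-2.
OLR = S(1−α)/4 = 8.461 W m^-2; the top layer radiates at T_e = 110.5 K.
Each opaque layer satisfies 2T_j⁴ = T_{j−1}⁴ + T_{j+1}⁴, giving T_k⁴ = (N+1−k)T_e⁴.
With k = 2: T_2 = (2+1−2)^¼·110.5 K = 110.5 K.

111 K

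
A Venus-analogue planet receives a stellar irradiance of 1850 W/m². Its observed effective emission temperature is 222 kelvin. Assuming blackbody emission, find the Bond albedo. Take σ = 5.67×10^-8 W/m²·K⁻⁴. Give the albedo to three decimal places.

0.702

Energy balance: S(1−α)/4 = σT⁴, so 1−α = 4σT⁴/S.
σT⁴ = 137.7 W/m², so 4σT⁴ = 550.9 W/m².
Hence α = 1 − 550.9/1850 = 0.7022.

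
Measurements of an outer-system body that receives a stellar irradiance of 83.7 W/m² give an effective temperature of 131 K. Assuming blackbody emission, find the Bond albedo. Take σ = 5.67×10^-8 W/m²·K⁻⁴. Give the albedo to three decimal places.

0.202

Energy balance: S(1−α)/4 = σT⁴, so 1−α = 4σT⁴/S.
σT⁴ = 16.70 W/m², so 4σT⁴ = 66.79 W/m².
Hence α = 1 − 66.79/83.70 = 0.2020.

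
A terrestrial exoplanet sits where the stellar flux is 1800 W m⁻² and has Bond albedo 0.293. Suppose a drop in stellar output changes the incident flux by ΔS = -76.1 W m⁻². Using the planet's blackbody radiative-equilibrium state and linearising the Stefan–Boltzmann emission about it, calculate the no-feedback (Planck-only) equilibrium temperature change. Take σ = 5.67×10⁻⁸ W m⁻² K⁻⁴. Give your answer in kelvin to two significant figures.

Reference equilibrium: T_e = [S(1−α)/(4σ)]^(1/4) = 273.7 K.
Only a fraction (1−α) is absorbed and it's spread over 4πR², so ΔF = (1−α)ΔS/4 = -13.45 W m⁻².
The Planck feedback parameter is 4σT_e³ = 4.650 W m⁻²/K.
ΔT₀ = ΔF/λ_P = -13.45/4.650 = -2.89 K.

-2.9 kelvin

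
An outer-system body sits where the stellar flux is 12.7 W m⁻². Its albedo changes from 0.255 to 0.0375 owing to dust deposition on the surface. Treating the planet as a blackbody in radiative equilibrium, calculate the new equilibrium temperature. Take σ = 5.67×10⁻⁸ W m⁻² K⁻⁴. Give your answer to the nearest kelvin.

T₂ = [S(1−α₂)/(4σ)]^(1/4) = [12.70·0.963/(4σ)]^(1/4) = 85.68 K.

86 K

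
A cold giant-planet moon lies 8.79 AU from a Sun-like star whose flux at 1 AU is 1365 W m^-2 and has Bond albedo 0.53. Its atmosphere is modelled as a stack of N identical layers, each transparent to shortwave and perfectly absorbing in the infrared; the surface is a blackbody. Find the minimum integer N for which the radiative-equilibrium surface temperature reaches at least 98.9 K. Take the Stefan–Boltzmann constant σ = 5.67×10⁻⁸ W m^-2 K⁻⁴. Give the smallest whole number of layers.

By the inverse-square law, S = 1365/8.79² = 17.67 W m^-2.
OLR = S(1−α)/4 = 2.076 W m^-2; the top layer radiates at T_e = 77.79 K.
Since T_s⁴ = (N+1)T_e⁴, we need N ≥ (T_s/T_e)⁴ − 1 = 1.613.
The minimum whole number is N = 2.

2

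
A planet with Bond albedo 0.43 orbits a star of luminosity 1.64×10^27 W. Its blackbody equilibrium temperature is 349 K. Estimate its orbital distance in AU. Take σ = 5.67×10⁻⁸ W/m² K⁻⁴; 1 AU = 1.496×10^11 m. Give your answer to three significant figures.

0.994 AU

The flux needed for this T is 4σT⁴/(1−0.43) = 5903 W/m².
From L = 4πd²S, d = √(1.64×10^27/(4π·5903)) = 1.487×10^11 m = 0.9939 AU.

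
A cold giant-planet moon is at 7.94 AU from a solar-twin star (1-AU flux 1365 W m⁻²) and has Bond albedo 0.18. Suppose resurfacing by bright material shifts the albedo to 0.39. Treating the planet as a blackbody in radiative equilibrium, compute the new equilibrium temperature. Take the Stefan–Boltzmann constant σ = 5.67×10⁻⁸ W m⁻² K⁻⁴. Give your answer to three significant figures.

87.4 K

Flux at the orbit: S = 1365/(7.94)² = 21.65 W m⁻².
New equilibrium: T₂ = [(1−0.39)·21.65/(4σ)]^(1/4) = 87.36 K.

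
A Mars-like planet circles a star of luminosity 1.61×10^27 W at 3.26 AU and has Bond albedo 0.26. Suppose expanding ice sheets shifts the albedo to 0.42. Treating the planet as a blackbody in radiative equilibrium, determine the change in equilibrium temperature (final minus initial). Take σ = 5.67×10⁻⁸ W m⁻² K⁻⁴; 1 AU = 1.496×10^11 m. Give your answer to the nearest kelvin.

-12 K

d = 3.26 × 1.496×10^11 m = 4.877×10^11 m.
S = L/(4πd²) = 538.7 W m⁻².
Initial: T₁ = [S(1−0.26)/(4σ)]^(1/4) = 204.8 K.
After:  T₂ = [538.7·0.58/(4σ)]^(1/4) = 192.7 K.
ΔT = T₂ − T₁ = -12.10 K.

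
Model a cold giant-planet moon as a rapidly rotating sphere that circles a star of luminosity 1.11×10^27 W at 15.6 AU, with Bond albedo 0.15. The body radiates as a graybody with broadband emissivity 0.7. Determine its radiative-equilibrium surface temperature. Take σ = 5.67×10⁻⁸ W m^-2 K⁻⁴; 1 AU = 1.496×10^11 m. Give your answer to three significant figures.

96.5 K

d = 15.6 × 1.496×10^11 m = 2.334×10^12 m.
S = L/(4πd²) = 16.22 W m^-2.
The planet absorbs (1−α)S over its disc πR² and re-emits over 4πR², so the mean absorbed flux is (1−0.15)·16.22/4 = 3.446 W m^-2.
Radiative balance εσT⁴ = 3.446 gives T = [3.446/(0.7·σ)]^(1/4) = 96.53 K.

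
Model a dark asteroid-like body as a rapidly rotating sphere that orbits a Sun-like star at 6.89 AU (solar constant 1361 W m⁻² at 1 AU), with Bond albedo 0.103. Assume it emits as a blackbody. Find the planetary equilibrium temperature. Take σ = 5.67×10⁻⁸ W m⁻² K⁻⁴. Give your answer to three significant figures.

Irradiance scales as 1/d², so S = 1361 W m⁻² × (1/6.89)² = 28.67 W m⁻².
Averaging over the sphere, the absorbed flux is S(1−α)/4 = 6.429 W m⁻².
In equilibrium σT⁴ equals this, so T = 103.2 K.

103 K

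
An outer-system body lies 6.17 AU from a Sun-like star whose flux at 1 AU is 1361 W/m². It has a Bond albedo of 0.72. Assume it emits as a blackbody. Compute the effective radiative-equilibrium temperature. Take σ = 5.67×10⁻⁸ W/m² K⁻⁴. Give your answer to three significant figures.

81.5 K

By the inverse-square law, S = 1361/6.17² = 35.75 W/m².
Averaging over the sphere, the absorbed flux is S(1−α)/4 = 2.503 W/m².
Set σT⁴ = 2.503 → T = (2.503/σ)^(1/4) = 81.51 K.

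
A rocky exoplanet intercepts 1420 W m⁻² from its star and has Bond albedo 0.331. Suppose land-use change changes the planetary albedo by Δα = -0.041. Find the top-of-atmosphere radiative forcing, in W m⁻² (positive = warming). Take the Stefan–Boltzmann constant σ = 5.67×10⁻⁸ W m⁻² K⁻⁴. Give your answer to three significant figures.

14.6 W m⁻²

TOA radiative forcing: ΔF = −S·Δα/4 = −1420·(-0.041)/4 = 14.56 W m⁻².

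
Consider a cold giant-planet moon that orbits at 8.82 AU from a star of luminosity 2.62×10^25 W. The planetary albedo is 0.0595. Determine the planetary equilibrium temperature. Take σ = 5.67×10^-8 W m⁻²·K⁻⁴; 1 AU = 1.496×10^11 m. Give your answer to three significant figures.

47.2 kelvin

d = 8.82 × 1.496×10^11 m = 1.319×10^12 m.
S = L/(4πd²) = 1.198 W m⁻².
The planet absorbs (1−α)S over its disc πR² and re-emits over 4πR², so the mean absorbed flux is (1−0.0595)·1.198/4 = 0.2816 W m⁻².
Set σT⁴ = 0.2816 → T = (0.2816/σ)^(1/4) = 47.21 K.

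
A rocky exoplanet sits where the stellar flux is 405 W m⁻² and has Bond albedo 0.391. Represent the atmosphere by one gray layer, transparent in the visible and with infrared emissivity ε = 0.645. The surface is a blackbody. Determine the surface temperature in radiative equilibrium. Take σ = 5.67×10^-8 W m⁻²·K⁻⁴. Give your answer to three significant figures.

200 K

The planet radiates to space at T_e = [S(1−α)/(4σ)]^(1/4) = 181.6 K.
The surface balance (absorbed SW + ε·downward IR = σT_s⁴) with T_a⁴ = T_s⁴/2 reduces to T_s = T_e·[2/(2−ε)]^¼ = 200.2 K.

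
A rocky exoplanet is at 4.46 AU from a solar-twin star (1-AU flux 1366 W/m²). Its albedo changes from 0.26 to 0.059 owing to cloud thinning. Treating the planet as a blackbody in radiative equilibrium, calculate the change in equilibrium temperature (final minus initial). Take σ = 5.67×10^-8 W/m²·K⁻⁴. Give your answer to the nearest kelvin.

Flux at the orbit: S = 1366/(4.46)² = 68.67 W/m².
Before: T₁ = [68.67·0.74/(4σ)]^(1/4) = 122.3 K.
After:  T₂ = [68.67·0.941/(4σ)]^(1/4) = 129.9 K.
Change: 129.9 − 122.3 = 7.575 K.

8 kelvin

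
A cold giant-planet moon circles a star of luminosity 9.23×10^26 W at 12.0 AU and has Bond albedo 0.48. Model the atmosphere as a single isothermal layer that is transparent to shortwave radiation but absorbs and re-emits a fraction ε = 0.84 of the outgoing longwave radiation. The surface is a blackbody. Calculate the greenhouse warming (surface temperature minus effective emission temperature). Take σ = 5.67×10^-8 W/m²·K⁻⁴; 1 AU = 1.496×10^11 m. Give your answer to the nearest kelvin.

Orbital distance: d = 12.0 AU = 1.795×10^12 m.
S = L/(4πd²) = 22.79 W/m².
At the top of the atmosphere, σT_e⁴ = S(1−α)/4 = 2.963 W/m², giving T_e = 85.02 K.
For a single slab of emissivity ε, T_s⁴ = 2T_e⁴/(2−ε); thus T_s = 85.02·(1.724)^(1/4) = 97.43 K.
T_s − T_e = 97.43 − 85.02 = 12.40 K.

12 K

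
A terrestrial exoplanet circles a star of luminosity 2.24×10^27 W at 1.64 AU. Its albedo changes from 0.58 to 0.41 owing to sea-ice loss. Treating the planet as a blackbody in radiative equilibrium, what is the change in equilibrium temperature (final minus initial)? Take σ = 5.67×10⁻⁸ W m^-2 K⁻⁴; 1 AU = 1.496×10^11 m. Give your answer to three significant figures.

d = 1.64 × 1.496×10^11 m = 2.453×10^11 m.
S = L/(4πd²) = 2961 W m^-2.
With α = 0.58, T₁ = 272.1 K.
With α = 0.41, T₂ = 296.3 K.
Change: 296.3 − 272.1 = 24.13 K.

24.1 kelvin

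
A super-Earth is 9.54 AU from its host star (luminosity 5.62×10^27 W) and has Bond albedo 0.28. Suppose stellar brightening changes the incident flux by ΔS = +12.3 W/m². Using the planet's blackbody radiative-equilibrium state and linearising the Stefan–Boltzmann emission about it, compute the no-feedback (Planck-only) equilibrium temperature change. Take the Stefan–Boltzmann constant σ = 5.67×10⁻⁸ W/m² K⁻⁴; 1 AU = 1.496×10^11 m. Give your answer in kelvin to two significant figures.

Orbital distance: d = 9.54 AU = 1.427×10^12 m.
Spreading L over a sphere of radius d: S = 5.62×10^27/(4π·1.43×10^12²) = 219.6 W/m².
Unperturbed T_e = [219.6·(1−0.28)/(4σ)]^¼ = 162.5 K.
Only a fraction (1−α) is absorbed and it's spread over 4πR², so ΔF = (1−α)ΔS/4 = 2.214 W/m².
The Planck feedback parameter is 4σT_e³ = 0.9729 W/m²/K.
ΔT₀ = ΔF/λ_P = 2.214/0.9729 = 2.28 K.

2.3 K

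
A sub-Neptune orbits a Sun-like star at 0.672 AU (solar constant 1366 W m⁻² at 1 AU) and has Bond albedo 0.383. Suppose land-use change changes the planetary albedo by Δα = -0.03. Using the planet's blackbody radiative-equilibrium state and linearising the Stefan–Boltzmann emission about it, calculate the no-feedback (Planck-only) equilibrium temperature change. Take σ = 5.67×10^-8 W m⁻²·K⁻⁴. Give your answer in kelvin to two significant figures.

Irradiance scales as 1/d², so S = 1366 W m⁻² × (1/0.672)² = 3025 W m⁻².
The baseline emission temperature is T_e = 301.2 K.
TOA radiative forcing: ΔF = −S·Δα/4 = −3025·(-0.03)/4 = 22.69 W m⁻².
Planck response: λ_P = 4σT_e³ = 4·5.67×10⁻⁸·(301.2)³ = 6.197 W m⁻²/K.
ΔT₀ = ΔF/λ_P = 22.69/6.197 = 3.66 K.

3.7 kelvin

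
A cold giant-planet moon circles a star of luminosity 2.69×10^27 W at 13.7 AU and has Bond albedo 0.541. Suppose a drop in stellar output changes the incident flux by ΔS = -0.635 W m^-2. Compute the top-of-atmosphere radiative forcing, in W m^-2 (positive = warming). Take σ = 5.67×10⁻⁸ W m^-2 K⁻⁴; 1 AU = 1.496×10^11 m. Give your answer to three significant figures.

d = 13.7 × 1.496×10^11 m = 2.050×10^12 m.
Flux at the orbit: S = L/(4πd²) = 2.69×10^27/(4π·(2.05×10^12)²) = 50.96 W m^-2.
ΔF = Δ[S(1−α)]/4 = (1−0.541)·-0.635/4 = -0.07287 W m^-2.

-0.0729 W m^-2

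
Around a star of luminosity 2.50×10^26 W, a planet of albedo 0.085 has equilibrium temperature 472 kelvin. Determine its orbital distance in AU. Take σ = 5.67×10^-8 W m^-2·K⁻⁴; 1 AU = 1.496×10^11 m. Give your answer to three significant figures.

0.269 AU

Required flux: S = 4σT⁴/(1−α) = 12300 W m^-2.
From L = 4πd²S, d = √(2.50×10^26/(4π·12300)) = 4.021×10^10 m = 0.2688 AU.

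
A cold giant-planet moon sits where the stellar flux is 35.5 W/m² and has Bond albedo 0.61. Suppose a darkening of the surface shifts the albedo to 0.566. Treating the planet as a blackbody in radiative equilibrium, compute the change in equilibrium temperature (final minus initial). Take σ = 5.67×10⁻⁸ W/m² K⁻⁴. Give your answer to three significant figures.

Before: T₁ = [35.50·0.39/(4σ)]^(1/4) = 88.39 K.
After:  T₂ = [35.50·0.434/(4σ)]^(1/4) = 90.79 K.
Change: 90.79 − 88.39 = 2.394 K.

2.39 K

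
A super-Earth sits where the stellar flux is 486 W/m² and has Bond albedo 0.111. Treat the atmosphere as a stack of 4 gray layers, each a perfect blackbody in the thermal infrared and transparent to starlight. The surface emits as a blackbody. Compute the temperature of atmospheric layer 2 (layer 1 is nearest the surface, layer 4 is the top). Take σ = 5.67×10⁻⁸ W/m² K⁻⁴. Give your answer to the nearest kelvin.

275 kelvin

The effective emission temperature is T_e = [S(1−α)/(4σ)]^¼ = 208.9 K.
The net upward flux σT_e⁴ is constant between every pair of levels, so T_k⁴ = (N+1−k)T_e⁴.
T_2 = (3)^(1/4)·208.9 = 275.0 K.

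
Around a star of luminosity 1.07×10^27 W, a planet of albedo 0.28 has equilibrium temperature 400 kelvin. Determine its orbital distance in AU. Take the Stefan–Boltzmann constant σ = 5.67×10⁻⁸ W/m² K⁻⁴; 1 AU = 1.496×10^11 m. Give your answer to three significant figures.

Required flux: S = 4σT⁴/(1−α) = 8064 W/m².
From L = 4πd²S, d = √(1.07×10^27/(4π·8064)) = 1.028×10^11 m = 0.6869 AU.

0.687 AU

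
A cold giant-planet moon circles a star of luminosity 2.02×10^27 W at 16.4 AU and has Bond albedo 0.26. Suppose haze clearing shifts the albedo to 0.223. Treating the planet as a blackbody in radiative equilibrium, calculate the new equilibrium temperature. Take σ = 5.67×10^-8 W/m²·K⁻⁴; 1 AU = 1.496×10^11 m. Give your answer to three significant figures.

Orbital distance: d = 16.4 AU = 2.453×10^12 m.
S = L/(4πd²) = 26.70 W/m².
With the new albedo, S(1−α₂)/4 = 5.187 W/m², so T₂ = 97.80 K.

97.8 K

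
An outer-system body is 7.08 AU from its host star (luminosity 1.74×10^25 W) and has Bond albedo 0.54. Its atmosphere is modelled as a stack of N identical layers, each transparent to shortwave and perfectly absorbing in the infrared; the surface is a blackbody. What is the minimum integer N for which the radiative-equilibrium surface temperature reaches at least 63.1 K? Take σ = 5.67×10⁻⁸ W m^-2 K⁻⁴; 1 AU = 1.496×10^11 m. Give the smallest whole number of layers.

Orbital distance: d = 7.08 AU = 1.059×10^12 m.
Flux at the orbit: S = L/(4πd²) = 1.74×10^25/(4π·(1.06×10^12)²) = 1.234 W m^-2.
OLR = S(1−α)/4 = 0.1419 W m^-2; the top layer radiates at T_e = 39.78 K.
T_s = (N+1)^(1/4)·T_e ≥ 63.1 K requires N+1 ≥ (T_s/T_e)⁴ = (63.1/39.78)⁴ = 6.333.
The minimum whole number is N = 6.

6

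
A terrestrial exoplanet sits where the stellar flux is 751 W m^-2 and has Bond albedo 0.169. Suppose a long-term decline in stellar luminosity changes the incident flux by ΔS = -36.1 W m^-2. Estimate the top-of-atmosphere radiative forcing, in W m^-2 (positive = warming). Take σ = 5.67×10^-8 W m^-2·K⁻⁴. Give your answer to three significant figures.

Only a fraction (1−α) is absorbed and it's spread over 4πR², so ΔF = (1−α)ΔS/4 = -7.500 W m^-2.

-7.50 W m^-2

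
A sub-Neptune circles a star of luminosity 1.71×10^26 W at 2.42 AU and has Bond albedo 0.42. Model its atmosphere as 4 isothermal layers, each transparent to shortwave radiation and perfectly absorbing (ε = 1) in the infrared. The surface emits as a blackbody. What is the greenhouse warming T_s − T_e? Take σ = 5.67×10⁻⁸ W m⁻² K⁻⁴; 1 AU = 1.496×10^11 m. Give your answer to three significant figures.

Orbital distance: d = 2.42 AU = 3.620×10^11 m.
Spreading L over a sphere of radius d: S = 1.71×10^26/(4π·3.62×10^11²) = 103.8 W m⁻².
OLR = S(1−α)/4 = 15.05 W m⁻²; the top layer radiates at T_e = 127.6 K.
T_s = (N+1)^(1/4)·T_e = 190.9 K.
So the greenhouse effect raises the surface by 190.9 − 127.6 = 63.23 K.

63.2 kelvin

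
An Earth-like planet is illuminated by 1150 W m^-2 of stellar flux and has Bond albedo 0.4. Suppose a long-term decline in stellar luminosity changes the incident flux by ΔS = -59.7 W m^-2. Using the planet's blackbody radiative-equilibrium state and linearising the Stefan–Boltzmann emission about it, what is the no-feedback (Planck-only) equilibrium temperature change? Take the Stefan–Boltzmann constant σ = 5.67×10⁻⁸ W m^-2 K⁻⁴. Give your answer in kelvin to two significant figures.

-3.0 K

The baseline emission temperature is T_e = 234.9 K.
ΔF = Δ[S(1−α)]/4 = (1−0.4)·-59.7/4 = -8.955 W m^-2.
The Planck feedback parameter is 4σT_e³ = 2.938 W m^-2/K.
Hence the no-feedback warming is ΔF/(4σT_e³) = -3.05 K.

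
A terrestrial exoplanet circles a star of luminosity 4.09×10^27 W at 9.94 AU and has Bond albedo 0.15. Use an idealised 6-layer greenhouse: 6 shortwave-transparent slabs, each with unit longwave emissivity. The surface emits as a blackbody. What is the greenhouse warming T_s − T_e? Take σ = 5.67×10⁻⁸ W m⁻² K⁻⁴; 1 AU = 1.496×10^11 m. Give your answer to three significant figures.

96.0 kelvin

Orbital distance: d = 9.94 AU = 1.487×10^12 m.
Spreading L over a sphere of radius d: S = 4.09×10^27/(4π·1.49×10^12²) = 147.2 W m⁻².
The effective emission temperature is T_e = [S(1−α)/(4σ)]^¼ = 153.3 K.
T_s = (N+1)^(1/4)·T_e = 249.3 K.
So the greenhouse effect raises the surface by 249.3 − 153.3 = 96.03 K.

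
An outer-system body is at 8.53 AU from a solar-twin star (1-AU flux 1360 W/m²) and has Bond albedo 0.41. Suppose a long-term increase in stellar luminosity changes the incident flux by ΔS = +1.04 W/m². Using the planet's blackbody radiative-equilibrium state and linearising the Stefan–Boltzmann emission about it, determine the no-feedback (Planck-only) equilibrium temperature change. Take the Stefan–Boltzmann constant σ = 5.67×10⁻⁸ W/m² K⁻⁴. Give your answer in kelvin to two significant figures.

Irradiance scales as 1/d², so S = 1360 W/m² × (1/8.53)² = 18.69 W/m².
The baseline emission temperature is T_e = 83.50 K.
TOA radiative forcing: ΔF = (1−α)ΔS/4 = 0.59·(+1.04)/4 = 0.1534 W/m².
Linearising σT⁴ gives d(σT⁴)/dT = 4σT_e³ = 0.1321 W/m² per K.
ΔT₀ = ΔF/λ_P = 0.1534/0.1321 = 1.16 K.

1.2 K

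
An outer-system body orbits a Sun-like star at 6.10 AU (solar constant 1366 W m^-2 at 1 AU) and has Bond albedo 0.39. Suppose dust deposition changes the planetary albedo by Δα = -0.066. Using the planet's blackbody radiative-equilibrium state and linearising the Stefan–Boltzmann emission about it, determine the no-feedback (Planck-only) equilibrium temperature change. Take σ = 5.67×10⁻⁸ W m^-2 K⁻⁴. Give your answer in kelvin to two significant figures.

2.7 K

By the inverse-square law, S = 1366/6.10² = 36.71 W m^-2.
The baseline emission temperature is T_e = 99.68 K.
The change in absorbed flux is Δ[S(1−α)/4] = −SΔα/4 = 0.6057 W m^-2.
The Planck feedback parameter is 4σT_e³ = 0.2246 W m^-2/K.
ΔT₀ = ΔF/λ_P = 0.6057/0.2246 = 2.70 K.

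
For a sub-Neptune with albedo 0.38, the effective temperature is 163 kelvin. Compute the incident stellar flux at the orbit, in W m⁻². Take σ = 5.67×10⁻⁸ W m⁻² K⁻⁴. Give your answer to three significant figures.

258 W m⁻²

From S(1−α)/4 = σT⁴: S = 4σT⁴/(1−α).
The emitted flux is σT⁴ = 40.03 W m⁻².
S = 4·40.03/0.62 = 258.2 W m⁻².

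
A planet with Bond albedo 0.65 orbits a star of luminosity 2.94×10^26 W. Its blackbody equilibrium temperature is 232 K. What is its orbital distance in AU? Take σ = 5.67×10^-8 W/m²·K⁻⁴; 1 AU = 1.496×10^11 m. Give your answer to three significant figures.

Energy balance gives S = 4σT⁴/(1−α) = 1877 W/m².
Then d = [L/(4πS)]^(1/2) = 1.116×10^11 m, i.e. 0.7462 AU.

0.746 AU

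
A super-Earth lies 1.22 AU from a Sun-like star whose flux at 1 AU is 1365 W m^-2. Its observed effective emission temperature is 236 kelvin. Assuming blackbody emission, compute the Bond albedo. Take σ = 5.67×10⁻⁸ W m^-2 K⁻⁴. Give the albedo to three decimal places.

0.233

Flux at the orbit: S = 1365/(1.22)² = 917.1 W m^-2.
Rearranging the radiative balance, α = 1 − 4σT⁴/S.
4σT⁴ = 4·5.67×10⁻⁸·(236)⁴ = 703.5 W m^-2.
1−α = 703.5/917.1 = 0.7671, so α = 0.2329.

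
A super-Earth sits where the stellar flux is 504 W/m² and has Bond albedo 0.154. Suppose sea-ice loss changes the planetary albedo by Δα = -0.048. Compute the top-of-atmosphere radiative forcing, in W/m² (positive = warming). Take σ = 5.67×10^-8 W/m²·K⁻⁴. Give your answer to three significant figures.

6.05 W/m²

ΔF = −(S/4)Δα = −(504.0/4)×(-0.048) = 6.048 W/m².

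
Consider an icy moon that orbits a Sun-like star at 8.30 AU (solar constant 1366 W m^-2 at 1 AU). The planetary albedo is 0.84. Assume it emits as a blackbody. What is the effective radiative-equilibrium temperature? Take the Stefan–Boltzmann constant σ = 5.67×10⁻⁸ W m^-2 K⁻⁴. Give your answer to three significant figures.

Irradiance scales as 1/d², so S = 1366 W m^-2 × (1/8.30)² = 19.83 W m^-2.
The planet absorbs (1−α)S over its disc πR² and re-emits over 4πR², so the mean absorbed flux is (1−0.84)·19.83/4 = 0.7931 W m^-2.
In equilibrium σT⁴ equals this, so T = 61.16 K.

61.2 kelvin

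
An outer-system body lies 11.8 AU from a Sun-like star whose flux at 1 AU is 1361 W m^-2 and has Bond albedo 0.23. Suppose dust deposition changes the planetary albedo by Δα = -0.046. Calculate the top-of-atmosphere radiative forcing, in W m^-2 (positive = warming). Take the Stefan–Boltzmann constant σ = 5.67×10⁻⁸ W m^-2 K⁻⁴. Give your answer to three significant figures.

Irradiance scales as 1/d², so S = 1361 W m^-2 × (1/11.8)² = 9.774 W m^-2.
The change in absorbed flux is Δ[S(1−α)/4] = −SΔα/4 = 0.1124 W m^-2.

0.112 W m^-2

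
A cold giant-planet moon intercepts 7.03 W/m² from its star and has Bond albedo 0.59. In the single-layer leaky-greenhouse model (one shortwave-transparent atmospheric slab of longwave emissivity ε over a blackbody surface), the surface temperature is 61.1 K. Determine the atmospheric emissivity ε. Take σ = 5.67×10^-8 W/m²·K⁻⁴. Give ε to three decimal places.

TOA balance gives T_e = 59.71 K.
Inverting T_s⁴ = 2T_e⁴/(2−ε): (T_e/T_s)⁴ = 0.9119, so ε = 2(1 − 0.9119) = 0.1763.

0.176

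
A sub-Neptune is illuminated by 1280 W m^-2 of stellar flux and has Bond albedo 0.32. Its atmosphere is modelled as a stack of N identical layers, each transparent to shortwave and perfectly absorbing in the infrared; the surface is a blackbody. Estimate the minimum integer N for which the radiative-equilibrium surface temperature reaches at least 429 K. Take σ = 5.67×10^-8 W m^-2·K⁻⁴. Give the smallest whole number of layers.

The effective emission temperature is T_e = [S(1−α)/(4σ)]^¼ = 248.9 K.
Since T_s⁴ = (N+1)T_e⁴, we need N ≥ (T_s/T_e)⁴ − 1 = 7.826.
The minimum whole number is N = 8.

8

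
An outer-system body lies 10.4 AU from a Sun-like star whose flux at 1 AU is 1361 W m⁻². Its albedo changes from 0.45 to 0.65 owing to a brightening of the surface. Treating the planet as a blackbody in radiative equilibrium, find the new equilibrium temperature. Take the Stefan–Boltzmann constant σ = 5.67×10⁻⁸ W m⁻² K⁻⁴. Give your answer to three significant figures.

Irradiance scales as 1/d², so S = 1361 W m⁻² × (1/10.4)² = 12.58 W m⁻².
New equilibrium: T₂ = [(1−0.65)·12.58/(4σ)]^(1/4) = 66.38 K.

66.4 K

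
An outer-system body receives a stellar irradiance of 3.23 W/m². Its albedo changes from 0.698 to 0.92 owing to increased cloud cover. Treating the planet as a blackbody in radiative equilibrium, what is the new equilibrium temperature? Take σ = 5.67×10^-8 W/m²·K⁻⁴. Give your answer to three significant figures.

32.7 K

T₂ = [S(1−α₂)/(4σ)]^(1/4) = [3.230·0.08/(4σ)]^(1/4) = 32.67 K.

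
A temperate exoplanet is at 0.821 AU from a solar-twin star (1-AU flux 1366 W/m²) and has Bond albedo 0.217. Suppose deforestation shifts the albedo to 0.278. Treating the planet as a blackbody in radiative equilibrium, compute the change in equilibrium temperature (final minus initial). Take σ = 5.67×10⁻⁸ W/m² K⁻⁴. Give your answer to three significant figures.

-5.81 K

Irradiance scales as 1/d², so S = 1366 W/m² × (1/0.821)² = 2027 W/m².
With α = 0.217, T₁ = 289.2 K.
Final:   T₂ = [S(1−0.278)/(4σ)]^(1/4) = 283.4 K.
ΔT = T₂ − T₁ = -5.805 K.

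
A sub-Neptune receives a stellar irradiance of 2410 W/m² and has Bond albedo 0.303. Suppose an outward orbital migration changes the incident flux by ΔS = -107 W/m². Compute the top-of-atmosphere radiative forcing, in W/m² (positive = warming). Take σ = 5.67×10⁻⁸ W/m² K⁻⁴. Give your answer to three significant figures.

TOA radiative forcing: ΔF = (1−α)ΔS/4 = 0.697·(-107)/4 = -18.64 W/m².

-18.6 W/m²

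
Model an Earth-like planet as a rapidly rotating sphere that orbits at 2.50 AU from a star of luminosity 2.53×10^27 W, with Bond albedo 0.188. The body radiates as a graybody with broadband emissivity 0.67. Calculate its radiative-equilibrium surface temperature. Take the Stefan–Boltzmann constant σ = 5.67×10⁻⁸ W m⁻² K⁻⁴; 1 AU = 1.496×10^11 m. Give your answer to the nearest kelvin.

Orbital distance: d = 2.50 AU = 3.740×10^11 m.
S = L/(4πd²) = 1439 W m⁻².
Absorbed flux (global mean): S(1−α)/4 = 1439·0.812/4 = 292.2 W m⁻².
Equating to εσT⁴ with ε = 0.67: T = (292.2/0.67σ)^(1/4) = 296.1 K.

296 K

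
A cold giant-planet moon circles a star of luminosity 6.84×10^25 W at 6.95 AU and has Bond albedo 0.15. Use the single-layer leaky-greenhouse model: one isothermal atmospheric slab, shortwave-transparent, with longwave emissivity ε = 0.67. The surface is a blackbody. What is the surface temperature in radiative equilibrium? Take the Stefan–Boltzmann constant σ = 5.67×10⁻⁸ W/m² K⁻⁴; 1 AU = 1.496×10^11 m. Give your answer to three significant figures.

d = 6.95 × 1.496×10^11 m = 1.040×10^12 m.
Flux at the orbit: S = L/(4πd²) = 6.84×10^25/(4π·(1.04×10^12)²) = 5.035 W/m².
At the top of the atmosphere, σT_e⁴ = S(1−α)/4 = 1.070 W/m², giving T_e = 65.91 K.
Surface balance with a leaky layer gives σT_s⁴ = σT_e⁴·2/(2−ε), so T_s = T_e·[2/(2−0.67)]^(1/4) = 72.99 K.

73.0 K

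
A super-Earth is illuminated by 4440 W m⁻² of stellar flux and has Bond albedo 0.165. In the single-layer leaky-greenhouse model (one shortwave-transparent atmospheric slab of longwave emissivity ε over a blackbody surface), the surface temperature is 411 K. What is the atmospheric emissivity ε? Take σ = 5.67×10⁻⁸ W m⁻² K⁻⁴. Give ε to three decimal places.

TOA balance gives T_e = 357.6 K.
Since (2−ε)/2 = (T_e/T_s)⁴ = 0.5729, ε = 0.8543.

0.854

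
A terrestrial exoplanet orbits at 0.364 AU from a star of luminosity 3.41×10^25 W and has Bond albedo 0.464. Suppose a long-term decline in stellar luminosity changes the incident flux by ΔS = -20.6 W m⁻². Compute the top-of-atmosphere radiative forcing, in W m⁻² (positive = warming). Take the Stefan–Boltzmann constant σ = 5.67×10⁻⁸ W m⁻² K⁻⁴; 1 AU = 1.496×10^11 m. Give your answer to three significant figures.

Orbital distance: d = 0.364 AU = 5.445×10^10 m.
Spreading L over a sphere of radius d: S = 3.41×10^25/(4π·5.45×10^10²) = 915.1 W m⁻².
Only a fraction (1−α) is absorbed and it's spread over 4πR², so ΔF = (1−α)ΔS/4 = -2.760 W m⁻².

-2.76 W m⁻²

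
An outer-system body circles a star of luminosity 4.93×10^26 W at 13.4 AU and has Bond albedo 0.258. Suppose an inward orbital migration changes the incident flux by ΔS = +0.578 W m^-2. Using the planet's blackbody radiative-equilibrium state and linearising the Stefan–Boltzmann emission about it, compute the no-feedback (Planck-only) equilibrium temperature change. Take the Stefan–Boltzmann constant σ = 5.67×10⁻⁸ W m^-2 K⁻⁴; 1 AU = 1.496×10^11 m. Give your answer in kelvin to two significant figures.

1.1 K

d = 13.4 × 1.496×10^11 m = 2.005×10^12 m.
Flux at the orbit: S = L/(4πd²) = 4.93×10^26/(4π·(2.00×10^12)²) = 9.763 W m^-2.
Reference equilibrium: T_e = [S(1−α)/(4σ)]^(1/4) = 75.18 K.
TOA radiative forcing: ΔF = (1−α)ΔS/4 = 0.742·(+0.578)/4 = 0.1072 W m^-2.
The Planck feedback parameter is 4σT_e³ = 0.09636 W m^-2/K.
ΔT₀ = ΔF/λ_P = 0.1072/0.09636 = 1.11 K.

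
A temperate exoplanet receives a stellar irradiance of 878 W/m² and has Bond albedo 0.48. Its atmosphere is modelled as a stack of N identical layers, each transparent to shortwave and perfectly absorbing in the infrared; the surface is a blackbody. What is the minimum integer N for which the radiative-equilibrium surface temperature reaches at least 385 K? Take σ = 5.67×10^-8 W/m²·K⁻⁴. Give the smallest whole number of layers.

The effective emission temperature is T_e = [S(1−α)/(4σ)]^¼ = 211.8 K.
T_s = (N+1)^(1/4)·T_e ≥ 385 K requires N+1 ≥ (T_s/T_e)⁴ = (385/211.8)⁴ = 10.914.
The minimum whole number is N = 10.

10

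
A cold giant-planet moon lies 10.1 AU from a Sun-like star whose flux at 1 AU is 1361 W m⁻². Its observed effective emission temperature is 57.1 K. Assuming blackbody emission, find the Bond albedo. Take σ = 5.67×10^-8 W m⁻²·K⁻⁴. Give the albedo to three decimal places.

Irradiance scales as 1/d², so S = 1361 W m⁻² × (1/10.1)² = 13.34 W m⁻².
Rearranging the radiative balance, α = 1 − 4σT⁴/S.
4σT⁴ = 4·5.67×10⁻⁸·(57.1)⁴ = 2.411 W m⁻².
Hence α = 1 − 2.411/13.34 = 0.8193.

0.819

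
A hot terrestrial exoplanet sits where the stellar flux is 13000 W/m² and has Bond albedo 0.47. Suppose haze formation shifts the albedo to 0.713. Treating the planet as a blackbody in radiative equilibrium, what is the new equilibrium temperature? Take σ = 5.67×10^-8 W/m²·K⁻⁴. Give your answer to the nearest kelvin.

With the new albedo, S(1−α₂)/4 = 932.8 W/m², so T₂ = 358.1 K.

358 kelvin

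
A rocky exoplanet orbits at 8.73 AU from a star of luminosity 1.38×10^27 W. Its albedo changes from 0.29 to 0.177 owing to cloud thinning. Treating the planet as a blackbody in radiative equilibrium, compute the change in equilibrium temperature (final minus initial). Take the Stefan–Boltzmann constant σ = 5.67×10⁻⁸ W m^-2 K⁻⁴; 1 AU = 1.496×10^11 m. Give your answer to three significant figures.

d = 8.73 × 1.496×10^11 m = 1.306×10^12 m.
S = L/(4πd²) = 64.38 W m^-2.
With α = 0.29, T₁ = 119.2 K.
Final:   T₂ = [S(1−0.177)/(4σ)]^(1/4) = 123.6 K.
Change: 123.6 − 119.2 = 4.482 K.

4.48 K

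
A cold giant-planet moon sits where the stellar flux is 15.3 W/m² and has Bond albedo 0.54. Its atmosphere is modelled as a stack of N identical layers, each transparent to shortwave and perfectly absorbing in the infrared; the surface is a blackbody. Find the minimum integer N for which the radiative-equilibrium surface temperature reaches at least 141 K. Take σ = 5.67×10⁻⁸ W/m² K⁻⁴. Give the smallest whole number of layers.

12

OLR = S(1−α)/4 = 1.759 W/m²; the top layer radiates at T_e = 74.64 K.
Need (N+1)T_e⁴ ≥ T_s⁴, i.e. N+1 ≥ (141/74.64)⁴ = 12.737.
So N ≥ 11.737; the smallest integer is N = 12.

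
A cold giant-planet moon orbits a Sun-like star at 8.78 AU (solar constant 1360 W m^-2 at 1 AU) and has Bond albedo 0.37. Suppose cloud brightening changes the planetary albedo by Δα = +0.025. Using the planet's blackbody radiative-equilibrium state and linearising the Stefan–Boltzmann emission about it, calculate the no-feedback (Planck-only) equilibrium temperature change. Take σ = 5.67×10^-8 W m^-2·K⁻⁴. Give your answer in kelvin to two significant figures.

-0.83 kelvin

Flux at the orbit: S = 1360/(8.78)² = 17.64 W m^-2.
Unperturbed T_e = [17.64·(1−0.37)/(4σ)]^¼ = 83.67 K.
The change in absorbed flux is Δ[S(1−α)/4] = −SΔα/4 = -0.1103 W m^-2.
Planck response: λ_P = 4σT_e³ = 4·5.67×10⁻⁸·(83.67)³ = 0.1328 W m^-2/K.
ΔT₀ = ΔF/λ_P = -0.1103/0.1328 = -0.830 K.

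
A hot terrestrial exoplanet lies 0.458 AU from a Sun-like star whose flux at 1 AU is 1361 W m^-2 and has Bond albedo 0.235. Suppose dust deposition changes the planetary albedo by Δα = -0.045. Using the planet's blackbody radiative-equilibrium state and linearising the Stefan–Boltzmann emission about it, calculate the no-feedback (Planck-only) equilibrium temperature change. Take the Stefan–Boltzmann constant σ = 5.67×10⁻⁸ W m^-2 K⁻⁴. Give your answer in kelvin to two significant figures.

5.7 K

Flux at the orbit: S = 1361/(0.458)² = 6488 W m^-2.
Reference equilibrium: T_e = [S(1−α)/(4σ)]^(1/4) = 384.6 K.
TOA radiative forcing: ΔF = −S·Δα/4 = −6488·(-0.045)/4 = 72.99 W m^-2.
Planck response: λ_P = 4σT_e³ = 4·5.67×10⁻⁸·(384.6)³ = 12.90 W m^-2/K.
ΔT₀ = ΔF/λ_P = 72.99/12.90 = 5.66 K.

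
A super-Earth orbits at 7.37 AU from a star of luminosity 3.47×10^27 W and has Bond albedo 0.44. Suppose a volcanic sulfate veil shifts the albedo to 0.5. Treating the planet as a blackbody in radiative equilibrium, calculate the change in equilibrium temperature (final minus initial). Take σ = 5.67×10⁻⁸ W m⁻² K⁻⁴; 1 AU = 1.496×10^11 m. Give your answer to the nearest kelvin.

-4 K

Orbital distance: d = 7.37 AU = 1.103×10^12 m.
S = L/(4πd²) = 227.2 W m⁻².
Before: T₁ = [227.2·0.56/(4σ)]^(1/4) = 153.9 K.
After:  T₂ = [227.2·0.5/(4σ)]^(1/4) = 149.6 K.
ΔT = T₂ − T₁ = -4.299 K.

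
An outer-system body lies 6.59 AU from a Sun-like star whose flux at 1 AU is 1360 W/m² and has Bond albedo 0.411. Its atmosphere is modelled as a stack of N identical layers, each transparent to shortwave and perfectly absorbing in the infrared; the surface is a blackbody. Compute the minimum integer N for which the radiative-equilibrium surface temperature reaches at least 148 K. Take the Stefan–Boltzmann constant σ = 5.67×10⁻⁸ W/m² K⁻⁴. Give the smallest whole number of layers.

5

By the inverse-square law, S = 1360/6.59² = 31.32 W/m².
OLR = S(1−α)/4 = 4.611 W/m²; the top layer radiates at T_e = 94.96 K.
Since T_s⁴ = (N+1)T_e⁴, we need N ≥ (T_s/T_e)⁴ − 1 = 4.899.
The minimum whole number is N = 5.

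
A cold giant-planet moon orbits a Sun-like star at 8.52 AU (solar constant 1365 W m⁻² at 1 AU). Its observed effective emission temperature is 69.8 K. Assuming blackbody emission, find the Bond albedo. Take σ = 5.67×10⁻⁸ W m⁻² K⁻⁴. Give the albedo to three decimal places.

0.714

Flux at the orbit: S = 1365/(8.52)² = 18.80 W m⁻².
From σT⁴ = S(1−α)/4 we invert for α: 1−α = 4σT⁴/S.
4σT⁴ = 4·5.67×10⁻⁸·(69.8)⁴ = 5.384 W m⁻².
Hence α = 1 − 5.384/18.80 = 0.7137.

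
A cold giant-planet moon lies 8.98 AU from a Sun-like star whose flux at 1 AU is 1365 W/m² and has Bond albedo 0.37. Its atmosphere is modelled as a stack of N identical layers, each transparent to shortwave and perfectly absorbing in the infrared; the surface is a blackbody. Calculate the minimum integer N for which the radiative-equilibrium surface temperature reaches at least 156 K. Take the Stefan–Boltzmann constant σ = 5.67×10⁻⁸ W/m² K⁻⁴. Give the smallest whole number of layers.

Flux at the orbit: S = 1365/(8.98)² = 16.93 W/m².
Top-of-atmosphere balance: σT_e⁴ = S(1−α)/4 = 2.666 W/m² → T_e = 82.81 K.
Need (N+1)T_e⁴ ≥ T_s⁴, i.e. N+1 ≥ (156/82.81)⁴ = 12.596.
The minimum whole number is N = 12.

12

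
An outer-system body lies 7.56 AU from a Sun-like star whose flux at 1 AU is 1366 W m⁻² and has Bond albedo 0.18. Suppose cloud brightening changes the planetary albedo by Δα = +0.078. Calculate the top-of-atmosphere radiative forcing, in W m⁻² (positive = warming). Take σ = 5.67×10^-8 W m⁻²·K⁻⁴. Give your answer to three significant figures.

-0.466 W m⁻²

Irradiance scales as 1/d², so S = 1366 W m⁻² × (1/7.56)² = 23.90 W m⁻².
TOA radiative forcing: ΔF = −S·Δα/4 = −23.90·(+0.078)/4 = -0.4661 W m⁻².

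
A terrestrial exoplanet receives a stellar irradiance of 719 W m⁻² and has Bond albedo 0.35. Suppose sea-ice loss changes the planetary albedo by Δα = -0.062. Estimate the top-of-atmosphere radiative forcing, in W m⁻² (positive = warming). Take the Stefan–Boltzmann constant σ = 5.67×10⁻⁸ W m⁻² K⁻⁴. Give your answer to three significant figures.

TOA radiative forcing: ΔF = −S·Δα/4 = −719.0·(-0.062)/4 = 11.14 W m⁻².

11.1 W m⁻²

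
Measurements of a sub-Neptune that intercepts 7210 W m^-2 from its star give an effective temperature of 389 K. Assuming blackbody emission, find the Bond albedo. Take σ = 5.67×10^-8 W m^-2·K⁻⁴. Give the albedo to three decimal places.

0.280

From σT⁴ = S(1−α)/4 we invert for α: 1−α = 4σT⁴/S.
σT⁴ = 1298 W m^-2, so 4σT⁴ = 5193 W m^-2.
Hence α = 1 − 5193/7210 = 0.2797.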